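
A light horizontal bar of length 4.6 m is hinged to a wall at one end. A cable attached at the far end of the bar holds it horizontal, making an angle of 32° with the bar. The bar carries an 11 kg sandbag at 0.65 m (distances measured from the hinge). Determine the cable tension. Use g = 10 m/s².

T ≈ 29.3 N

Sum moments about the hinge (the unknown hinge reaction has zero arm there).
Sandbag: 11 × 10 = 110 N down at 0.65 m → arm 0.65 m, τ = 110 × 0.65 = 71.5 N·m clockwise.
Total clockwise load moment = 71.5 N·m.
The cable tension T acts at 4.6 m; only its component perpendicular to the bar, T sinθ, produces torque. sin 32° = 0.5299.
Setting net torque to zero: T × 4.6 × 0.5299 = 71.5 → T = 71.5 / 2.438 = 29.3 N.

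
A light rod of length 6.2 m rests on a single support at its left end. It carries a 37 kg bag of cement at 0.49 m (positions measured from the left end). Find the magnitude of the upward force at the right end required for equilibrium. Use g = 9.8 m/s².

Take moments about the left end.
Bag of cement: 37 × 9.8 = 362.6 N down at 0.49 m → arm 0.49 m, τ = 362.6 × 0.49 = 177.7 N·m clockwise.
Net moment of the loads = 177.7 N·m clockwise.
The upward force F acts at the right end, arm 6.2 m, giving F × 6.2 counterclockwise.
Στ = 0 ⇒ F × 6.2 = 177.7 ⇒ F = 177.7 / 6.2 = 28.7 N.

F ≈ 28.7 N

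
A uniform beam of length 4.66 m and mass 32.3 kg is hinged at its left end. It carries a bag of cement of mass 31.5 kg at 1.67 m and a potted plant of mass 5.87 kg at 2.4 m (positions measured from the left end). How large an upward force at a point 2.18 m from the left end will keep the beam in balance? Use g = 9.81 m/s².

F ≈ 639 N

Choose the left end as the axis so the unknown pivot reaction has zero arm there.
Beam weight: 32.3 × 9.81 = 316.9 N down at 2.33 m → arm 2.33 m, τ = 316.9 × 2.33 = 738.4 N·m clockwise.
Bag of cement: 31.5 × 9.81 = 309 N down at 1.67 m → arm 1.67 m, τ = 309 × 1.67 = 516 N·m clockwise.
Potted plant: 5.87 × 9.81 = 57.58 N down at 2.4 m → arm 2.4 m, τ = 57.58 × 2.4 = 138.2 N·m clockwise.
Net moment of the loads = 1393 N·m clockwise.
The upward force F acts at a point 2.18 m from the left end, arm 2.18 m, giving F × 2.18 counterclockwise.
For rotational equilibrium, F × 2.18 = 1393, so F = 1393 / 2.18 = 639 N.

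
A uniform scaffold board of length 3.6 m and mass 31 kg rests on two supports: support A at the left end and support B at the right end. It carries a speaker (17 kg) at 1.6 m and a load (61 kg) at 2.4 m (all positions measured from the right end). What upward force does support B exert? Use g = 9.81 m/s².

Taking torques about support A:
Beam weight: 31 × 9.81 = 304.1 N down at 1.8 m → arm 1.8 m, τ = 304.1 × 1.8 = 547.4 N·m clockwise.
Speaker: 17 × 9.81 = 166.8 N down at 1.6 m → arm 2 m, τ = 166.8 × 2 = 333.6 N·m clockwise.
Load: 61 × 9.81 = 598.4 N down at 2.4 m → arm 1.2 m, τ = 598.4 × 1.2 = 718.1 N·m clockwise.
Net load moment about support A = 1599 N·m clockwise.
Reaction R at support B is upward at 0 m, arm 3.6 m → moment R × 3.6 counterclockwise.
For rotational equilibrium, R × 3.6 = 1599, so R = 444 N.

R_B ≈ 444 N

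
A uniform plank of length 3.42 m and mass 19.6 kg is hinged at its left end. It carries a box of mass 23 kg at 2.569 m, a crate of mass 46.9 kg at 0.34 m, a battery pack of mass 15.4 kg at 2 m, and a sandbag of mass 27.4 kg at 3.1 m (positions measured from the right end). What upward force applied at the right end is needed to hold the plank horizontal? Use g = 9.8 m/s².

F ≈ 654 N

Take moments about the left end.
Beam weight: 19.6 × 9.8 = 192.1 N down at 1.71 m → arm 1.71 m, τ = 192.1 × 1.71 = 328.5 N·m clockwise.
Box: 23 × 9.8 = 225.4 N down at 2.569 m → arm 0.851 m, τ = 225.4 × 0.851 = 191.8 N·m clockwise.
Crate: 46.9 × 9.8 = 459.6 N down at 0.34 m → arm 3.08 m, τ = 459.6 × 3.08 = 1416 N·m clockwise.
Battery pack: 15.4 × 9.8 = 150.9 N down at 2 m → arm 1.42 m, τ = 150.9 × 1.42 = 214.3 N·m clockwise.
Sandbag: 27.4 × 9.8 = 268.5 N down at 3.1 m → arm 0.32 m, τ = 268.5 × 0.32 = 85.92 N·m clockwise.
Net moment of the loads = 2237 N·m clockwise.
The upward force F acts at the right end, arm 3.42 m, giving F × 3.42 counterclockwise.
Setting net torque to zero: F × 3.42 = 2237 → F = 2237 / 3.42 = 654 N.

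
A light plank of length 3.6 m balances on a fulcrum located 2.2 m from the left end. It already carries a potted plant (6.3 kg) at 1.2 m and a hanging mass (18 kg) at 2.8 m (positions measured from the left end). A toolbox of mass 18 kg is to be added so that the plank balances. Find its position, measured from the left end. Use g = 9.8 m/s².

About the fulcrum (at 2.2 m from the left end):
Potted plant: 6.3 × 9.8 = 61.74 N down at 1.2 m → arm 1 m, τ = 61.74 × 1 = 61.74 N·m counterclockwise.
Hanging mass: 18 × 9.8 = 176.4 N down at 2.8 m → arm 0.6 m, τ = 176.4 × 0.6 = 105.8 N·m clockwise.
Net moment of existing loads = 44.06 N·m clockwise.
The toolbox weighs 18 × 9.8 = 176.4 N and must supply an equal counterclockwise moment, so its lever arm about the fulcrum is 44.06 / 176.4 = 0.25 m.
That puts it at 2.2 − 0.25 = 1.95 m from the left end.

x ≈ 1.95 m from the left end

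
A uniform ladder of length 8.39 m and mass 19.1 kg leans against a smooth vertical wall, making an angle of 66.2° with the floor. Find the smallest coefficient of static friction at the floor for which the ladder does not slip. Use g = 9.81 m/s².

Sum moments about the foot of the ladder (the floor normal and friction both act there and drop out).
Ladder weight 19.1×9.81 = 187.4 N acts at 4.195 m along the ladder; its horizontal arm is 4.195·cos66.2° = 1.693 m → τ = 317.3 N·m clockwise.
Wall normal N acts horizontally at the top; its moment arm is the height L sinθ = 8.39·sin66.2° = 7.677 m, counterclockwise.
Στ = 0 ⇒ N × 7.677 = 317.3 ⇒ N = 41.33 N.
ΣFx = 0 ⇒ f = N_wall = 41.33 N. ΣFy = 0 ⇒ N_floor = 187.4 N.
μ_min = f / N_floor = 41.33 / 187.4 = 0.221.

μ_min ≈ 0.221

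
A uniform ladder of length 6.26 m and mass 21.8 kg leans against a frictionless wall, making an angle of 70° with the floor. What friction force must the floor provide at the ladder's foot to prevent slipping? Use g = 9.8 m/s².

Choose the foot of the ladder as the axis so the floor normal and friction both act there and drop out.
Ladder weight 21.8×9.8 = 213.6 N acts at 3.13 m along the ladder; its horizontal arm is 3.13·cos70° = 1.071 m → τ = 228.8 N·m clockwise.
Wall normal N acts horizontally at the top; its moment arm is the height L sinθ = 6.26·sin70° = 5.882 m, counterclockwise.
Στ = 0 ⇒ N × 5.882 = 228.8 ⇒ N = 38.9 N.
ΣFx = 0: friction at the foot balances the wall's push, so f = N_wall = 38.9 N.

f ≈ 38.9 N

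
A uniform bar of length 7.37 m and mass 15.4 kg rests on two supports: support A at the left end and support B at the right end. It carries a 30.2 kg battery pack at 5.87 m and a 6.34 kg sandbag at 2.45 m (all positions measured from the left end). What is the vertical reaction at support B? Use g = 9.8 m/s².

R_B ≈ 332 N

About support A:
Beam weight: 15.4 × 9.8 = 150.9 N down at 3.685 m → arm 3.685 m, τ = 150.9 × 3.685 = 556.1 N·m clockwise.
Battery pack: 30.2 × 9.8 = 296 N down at 5.87 m → arm 5.87 m, τ = 296 × 5.87 = 1738 N·m clockwise.
Sandbag: 6.34 × 9.8 = 62.13 N down at 2.45 m → arm 2.45 m, τ = 62.13 × 2.45 = 152.2 N·m clockwise.
Net load moment about support A = 2446 N·m clockwise.
Reaction R at support B is upward at 7.37 m, arm 7.37 m → moment R × 7.37 counterclockwise.
For rotational equilibrium, R × 7.37 = 2446, so R = 332 N.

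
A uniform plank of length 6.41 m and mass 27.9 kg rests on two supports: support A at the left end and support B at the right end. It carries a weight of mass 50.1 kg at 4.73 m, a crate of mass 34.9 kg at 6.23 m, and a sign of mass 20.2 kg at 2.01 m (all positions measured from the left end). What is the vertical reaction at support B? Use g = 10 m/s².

Take moments about support A.
Beam weight: 27.9 × 10 = 279 N down at 3.205 m → arm 3.205 m, τ = 279 × 3.205 = 894.2 N·m clockwise.
Weight: 50.1 × 10 = 501 N down at 4.73 m → arm 4.73 m, τ = 501 × 4.73 = 2370 N·m clockwise.
Crate: 34.9 × 10 = 349 N down at 6.23 m → arm 6.23 m, τ = 349 × 6.23 = 2174 N·m clockwise.
Sign: 20.2 × 10 = 202 N down at 2.01 m → arm 2.01 m, τ = 202 × 2.01 = 406 N·m clockwise.
Net load moment about support A = 5844 N·m clockwise.
Reaction R at support B is upward at 6.41 m, arm 6.41 m → moment R × 6.41 counterclockwise.
For rotational equilibrium, R × 6.41 = 5844, so R = 912 N.

R_B ≈ 912 N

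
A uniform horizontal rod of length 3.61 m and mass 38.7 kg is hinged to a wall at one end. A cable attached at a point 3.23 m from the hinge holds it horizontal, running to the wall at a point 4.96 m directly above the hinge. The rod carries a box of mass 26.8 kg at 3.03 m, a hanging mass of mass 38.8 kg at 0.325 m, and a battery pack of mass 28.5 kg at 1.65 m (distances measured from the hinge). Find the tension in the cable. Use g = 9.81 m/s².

T ≈ 764 N

Taking torques about the hinge:
Beam weight: 38.7 × 9.81 = 379.6 N down at 1.805 m → arm 1.805 m, τ = 379.6 × 1.805 = 685.2 N·m clockwise.
Box: 26.8 × 9.81 = 262.9 N down at 3.03 m → arm 3.03 m, τ = 262.9 × 3.03 = 796.6 N·m clockwise.
Hanging mass: 38.8 × 9.81 = 380.6 N down at 0.325 m → arm 0.325 m, τ = 380.6 × 0.325 = 123.7 N·m clockwise.
Battery pack: 28.5 × 9.81 = 279.6 N down at 1.65 m → arm 1.65 m, τ = 279.6 × 1.65 = 461.3 N·m clockwise.
Total clockwise load moment = 2067 N·m.
The cable tension T acts at 3.23 m; only its component perpendicular to the rod, T sinθ, produces torque. sinθ = h/√(h²+d²) = 4.96/√(4.96²+3.23²) = 0.838.
Balancing moments: T × 3.23 × 0.838 = 2067, giving T = 2067 / 2.707 = 764 N.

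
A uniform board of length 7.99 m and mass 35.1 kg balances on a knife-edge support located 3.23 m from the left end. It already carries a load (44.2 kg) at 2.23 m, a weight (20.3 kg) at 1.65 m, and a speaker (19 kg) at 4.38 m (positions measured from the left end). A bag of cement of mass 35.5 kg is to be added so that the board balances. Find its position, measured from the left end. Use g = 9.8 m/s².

x ≈ 4.01 m from the left end

Taking torques about the knife-edge support (at 3.23 m from the left end):
Beam weight: 35.1 × 9.8 = 344 N down at 3.995 m → arm 0.765 m, τ = 344 × 0.765 = 263.2 N·m clockwise.
Load: 44.2 × 9.8 = 433.2 N down at 2.23 m → arm 1 m, τ = 433.2 × 1 = 433.2 N·m counterclockwise.
Weight: 20.3 × 9.8 = 198.9 N down at 1.65 m → arm 1.58 m, τ = 198.9 × 1.58 = 314.3 N·m counterclockwise.
Speaker: 19 × 9.8 = 186.2 N down at 4.38 m → arm 1.15 m, τ = 186.2 × 1.15 = 214.1 N·m clockwise.
Net moment of existing loads = 270.2 N·m counterclockwise.
The bag of cement weighs 35.5 × 9.8 = 347.9 N and must supply an equal clockwise moment, so its lever arm about the knife-edge support is 270.2 / 347.9 = 0.777 m.
That puts it at 3.23 + 0.777 = 4.01 m from the left end.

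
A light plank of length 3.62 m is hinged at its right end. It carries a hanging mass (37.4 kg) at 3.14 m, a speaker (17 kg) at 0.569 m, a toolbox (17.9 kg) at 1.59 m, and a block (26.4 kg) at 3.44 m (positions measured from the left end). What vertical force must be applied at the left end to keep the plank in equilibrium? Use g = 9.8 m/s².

F ≈ 300 N

Sum moments about the right end (the unknown pivot reaction has zero arm there).
Hanging mass: 37.4 × 9.8 = 366.5 N down at 3.14 m → arm 0.48 m, τ = 366.5 × 0.48 = 175.9 N·m counterclockwise.
Speaker: 17 × 9.8 = 166.6 N down at 0.569 m → arm 3.051 m, τ = 166.6 × 3.051 = 508.3 N·m counterclockwise.
Toolbox: 17.9 × 9.8 = 175.4 N down at 1.59 m → arm 2.03 m, τ = 175.4 × 2.03 = 356.1 N·m counterclockwise.
Block: 26.4 × 9.8 = 258.7 N down at 3.44 m → arm 0.18 m, τ = 258.7 × 0.18 = 46.57 N·m counterclockwise.
Net moment of the loads = 1087 N·m counterclockwise.
The upward force F acts at the left end, arm 3.62 m, giving F × 3.62 clockwise.
Balancing moments: F × 3.62 = 1087, giving F = 1087 / 3.62 = 300 N.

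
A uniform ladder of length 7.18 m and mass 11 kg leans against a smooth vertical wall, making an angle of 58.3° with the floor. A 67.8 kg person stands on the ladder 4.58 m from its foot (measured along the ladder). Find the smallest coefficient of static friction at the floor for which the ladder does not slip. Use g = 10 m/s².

Taking torques about the foot of the ladder:
Ladder weight 11×10 = 110 N acts at 3.59 m along the ladder; its horizontal arm is 3.59·cos58.3° = 1.886 m → τ = 207.5 N·m clockwise.
Person: 67.8×10 = 678 N at 4.58 m → arm 2.407 m → τ = 1632 N·m clockwise.
Wall normal N acts horizontally at the top; its moment arm is the height L sinθ = 7.18·sin58.3° = 6.109 m, counterclockwise.
Setting net torque to zero: N × 6.109 = 1840 → N = 301.2 N.
ΣFx = 0 ⇒ f = N_wall = 301.2 N. ΣFy = 0 ⇒ N_floor = 788 N.
μ_min = f / N_floor = 301.2 / 788 = 0.382.

μ_min ≈ 0.382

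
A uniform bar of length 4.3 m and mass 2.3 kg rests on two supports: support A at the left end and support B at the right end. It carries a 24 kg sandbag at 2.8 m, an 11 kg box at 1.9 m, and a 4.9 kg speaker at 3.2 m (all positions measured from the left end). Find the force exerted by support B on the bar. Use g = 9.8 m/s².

R_B ≈ 248 N

Taking torques about support A:
Beam weight: 2.3 × 9.8 = 22.54 N down at 2.15 m → arm 2.15 m, τ = 22.54 × 2.15 = 48.46 N·m clockwise.
Sandbag: 24 × 9.8 = 235.2 N down at 2.8 m → arm 2.8 m, τ = 235.2 × 2.8 = 658.6 N·m clockwise.
Box: 11 × 9.8 = 107.8 N down at 1.9 m → arm 1.9 m, τ = 107.8 × 1.9 = 204.8 N·m clockwise.
Speaker: 4.9 × 9.8 = 48.02 N down at 3.2 m → arm 3.2 m, τ = 48.02 × 3.2 = 153.7 N·m clockwise.
Net load moment about support A = 1066 N·m clockwise.
Reaction R at support B is upward at 4.3 m, arm 4.3 m → moment R × 4.3 counterclockwise.
Στ = 0 ⇒ R × 4.3 = 1066 ⇒ R = 248 N.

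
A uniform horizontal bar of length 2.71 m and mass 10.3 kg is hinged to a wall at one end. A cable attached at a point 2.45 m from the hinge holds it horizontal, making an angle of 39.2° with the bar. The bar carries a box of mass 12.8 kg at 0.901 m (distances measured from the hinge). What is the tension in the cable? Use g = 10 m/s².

Take moments about the hinge.
Beam weight: 10.3 × 10 = 103 N down at 1.355 m → arm 1.355 m, τ = 103 × 1.355 = 139.6 N·m clockwise.
Box: 12.8 × 10 = 128 N down at 0.901 m → arm 0.901 m, τ = 128 × 0.901 = 115.3 N·m clockwise.
Total clockwise load moment = 254.9 N·m.
The cable tension T acts at 2.45 m; only its component perpendicular to the bar, T sinθ, produces torque. sin 39.2° = 0.632.
For rotational equilibrium, T × 2.45 × 0.632 = 254.9, so T = 254.9 / 1.548 = 165 N.

T ≈ 165 N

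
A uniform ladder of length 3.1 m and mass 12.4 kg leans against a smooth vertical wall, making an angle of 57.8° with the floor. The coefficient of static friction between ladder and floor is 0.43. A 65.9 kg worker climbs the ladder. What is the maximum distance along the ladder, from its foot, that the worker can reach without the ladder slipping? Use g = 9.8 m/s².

d ≈ 2.22 m

Take moments about the foot of the ladder.
Ladder weight 12.4×9.8 = 121.5 N acts at 1.55 m along the ladder; its horizontal arm is 1.55·cos57.8° = 0.826 m → τ = 100.4 N·m clockwise.
Worker weight 65.9×9.8 = 645.8 N at distance d → arm d·cos57.8° → τ = 645.8·d·0.5329 clockwise.
Wall normal N at the top has arm L sinθ = 2.623 m counterclockwise, so Στ = 0 gives N·2.623 = 100.4 + 344.1·d.
ΣFy = 0 ⇒ N_floor = 767.3 N, so the maximum friction is μ_s·N_floor = 0.43×767.3 = 329.9 N. ΣFx = 0 ⇒ N_wall = f, so at the slipping point N = 329.9 N.
Substituting: 329.9×2.623 = 100.4 + 344.1·d ⇒ d = (865.3 − 100.4) / 344.1 = 2.22 m.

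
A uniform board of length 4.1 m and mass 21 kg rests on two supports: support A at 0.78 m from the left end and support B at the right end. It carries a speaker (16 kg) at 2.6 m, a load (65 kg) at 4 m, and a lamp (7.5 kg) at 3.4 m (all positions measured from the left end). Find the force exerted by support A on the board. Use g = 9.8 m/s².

Taking torques about support B:
Beam weight: 21 × 9.8 = 205.8 N down at 2.05 m → arm 2.05 m, τ = 205.8 × 2.05 = 421.9 N·m counterclockwise.
Speaker: 16 × 9.8 = 156.8 N down at 2.6 m → arm 1.5 m, τ = 156.8 × 1.5 = 235.2 N·m counterclockwise.
Load: 65 × 9.8 = 637 N down at 4 m → arm 0.1 m, τ = 637 × 0.1 = 63.7 N·m counterclockwise.
Lamp: 7.5 × 9.8 = 73.5 N down at 3.4 m → arm 0.7 m, τ = 73.5 × 0.7 = 51.45 N·m counterclockwise.
Net load moment about support B = 772.2 N·m counterclockwise.
Reaction R at support A is upward at 0.78 m, arm 3.32 m → moment R × 3.32 clockwise.
Setting net torque to zero: R × 3.32 = 772.2 → R = 233 N.

R_A ≈ 233 N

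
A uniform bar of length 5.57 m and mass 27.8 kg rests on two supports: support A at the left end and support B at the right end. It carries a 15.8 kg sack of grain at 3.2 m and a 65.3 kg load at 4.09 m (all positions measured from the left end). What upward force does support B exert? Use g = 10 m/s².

Taking torques about support A:
Beam weight: 27.8 × 10 = 278 N down at 2.785 m → arm 2.785 m, τ = 278 × 2.785 = 774.2 N·m clockwise.
Sack of grain: 15.8 × 10 = 158 N down at 3.2 m → arm 3.2 m, τ = 158 × 3.2 = 505.6 N·m clockwise.
Load: 65.3 × 10 = 653 N down at 4.09 m → arm 4.09 m, τ = 653 × 4.09 = 2671 N·m clockwise.
Net load moment about support A = 3951 N·m clockwise.
Reaction R at support B is upward at 5.57 m, arm 5.57 m → moment R × 5.57 counterclockwise.
For rotational equilibrium, R × 5.57 = 3951, so R = 709 N.

R_B ≈ 709 N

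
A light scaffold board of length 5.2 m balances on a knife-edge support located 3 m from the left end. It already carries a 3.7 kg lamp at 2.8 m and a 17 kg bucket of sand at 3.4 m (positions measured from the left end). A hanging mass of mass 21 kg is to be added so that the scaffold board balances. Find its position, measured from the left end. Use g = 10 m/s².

x ≈ 2.71 m from the left end

Sum moments about the knife-edge support (at 3 m from the left end) (the support reaction has zero arm there).
Lamp: 3.7 × 10 = 37 N down at 2.8 m → arm 0.2 m, τ = 37 × 0.2 = 7.4 N·m counterclockwise.
Bucket of sand: 17 × 10 = 170 N down at 3.4 m → arm 0.4 m, τ = 170 × 0.4 = 68 N·m clockwise.
Net moment of existing loads = 60.6 N·m clockwise.
The hanging mass weighs 21 × 10 = 210 N and must supply an equal counterclockwise moment, so its lever arm about the knife-edge support is 60.6 / 210 = 0.289 m.
That puts it at 3 − 0.289 = 2.71 m from the left end.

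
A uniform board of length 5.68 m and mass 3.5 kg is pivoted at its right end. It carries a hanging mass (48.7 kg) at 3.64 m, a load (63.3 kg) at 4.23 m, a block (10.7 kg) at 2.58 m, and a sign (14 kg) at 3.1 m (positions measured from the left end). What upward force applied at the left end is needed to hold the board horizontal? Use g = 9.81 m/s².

Take moments about the right end.
Beam weight: 3.5 × 9.81 = 34.34 N down at 2.84 m → arm 2.84 m, τ = 34.34 × 2.84 = 97.53 N·m counterclockwise.
Hanging mass: 48.7 × 9.81 = 477.7 N down at 3.64 m → arm 2.04 m, τ = 477.7 × 2.04 = 974.5 N·m counterclockwise.
Load: 63.3 × 9.81 = 621 N down at 4.23 m → arm 1.45 m, τ = 621 × 1.45 = 900.4 N·m counterclockwise.
Block: 10.7 × 9.81 = 105 N down at 2.58 m → arm 3.1 m, τ = 105 × 3.1 = 325.5 N·m counterclockwise.
Sign: 14 × 9.81 = 137.3 N down at 3.1 m → arm 2.58 m, τ = 137.3 × 2.58 = 354.2 N·m counterclockwise.
Net moment of the loads = 2652 N·m counterclockwise.
The upward force F acts at the left end, arm 5.68 m, giving F × 5.68 clockwise.
For rotational equilibrium, F × 5.68 = 2652, so F = 2652 / 5.68 = 467 N.

F ≈ 467 N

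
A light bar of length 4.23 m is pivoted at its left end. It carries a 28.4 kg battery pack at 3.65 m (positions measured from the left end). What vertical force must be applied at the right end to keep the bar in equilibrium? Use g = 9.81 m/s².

F ≈ 240 N

Sum moments about the left end (the unknown pivot reaction has zero arm there).
Battery pack: 28.4 × 9.81 = 278.6 N down at 3.65 m → arm 3.65 m, τ = 278.6 × 3.65 = 1017 N·m clockwise.
Net moment of the loads = 1017 N·m clockwise.
The upward force F acts at the right end, arm 4.23 m, giving F × 4.23 counterclockwise.
For rotational equilibrium, F × 4.23 = 1017, so F = 1017 / 4.23 = 240 N.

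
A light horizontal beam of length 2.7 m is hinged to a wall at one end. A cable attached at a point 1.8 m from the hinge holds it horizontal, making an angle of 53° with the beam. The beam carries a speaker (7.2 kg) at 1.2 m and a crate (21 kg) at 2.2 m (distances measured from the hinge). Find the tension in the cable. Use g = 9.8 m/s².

T ≈ 374 N

Choose the hinge as the axis so the unknown hinge reaction has zero arm there.
Speaker: 7.2 × 9.8 = 70.56 N down at 1.2 m → arm 1.2 m, τ = 70.56 × 1.2 = 84.67 N·m clockwise.
Crate: 21 × 9.8 = 205.8 N down at 2.2 m → arm 2.2 m, τ = 205.8 × 2.2 = 452.8 N·m clockwise.
Total clockwise load moment = 537.5 N·m.
The cable tension T acts at 1.8 m; only its component perpendicular to the beam, T sinθ, produces torque. sin 53° = 0.7986.
Στ = 0 ⇒ T × 1.8 × 0.7986 = 537.5 ⇒ T = 537.5 / 1.437 = 374 N.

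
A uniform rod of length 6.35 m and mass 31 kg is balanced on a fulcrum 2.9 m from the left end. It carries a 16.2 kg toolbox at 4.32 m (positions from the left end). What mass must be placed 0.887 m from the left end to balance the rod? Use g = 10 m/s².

Taking torques about the fulcrum (at 2.9 m from the left end):
Beam weight: 31 × 10 = 310 N down at 3.175 m → arm 0.275 m, τ = 310 × 0.275 = 85.25 N·m clockwise.
Toolbox: 16.2 × 10 = 162 N down at 4.32 m → arm 1.42 m, τ = 162 × 1.42 = 230 N·m clockwise.
Net moment of known loads = 315.2 N·m clockwise.
An unknown mass m at 0.887 m has arm 2.013 m; its moment is m·g·2.013 counterclockwise.
Setting net torque to zero: m × 10 × 2.013 = 315.2 → m = 315.2 / (10 × 2.013) = 15.7 kg.

m ≈ 15.7 kg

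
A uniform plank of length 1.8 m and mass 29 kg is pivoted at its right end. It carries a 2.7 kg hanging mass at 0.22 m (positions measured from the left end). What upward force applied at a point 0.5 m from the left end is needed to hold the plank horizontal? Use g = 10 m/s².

Take moments about the right end.
Beam weight: 29 × 10 = 290 N down at 0.9 m → arm 0.9 m, τ = 290 × 0.9 = 261 N·m counterclockwise.
Hanging mass: 2.7 × 10 = 27 N down at 0.22 m → arm 1.58 m, τ = 27 × 1.58 = 42.66 N·m counterclockwise.
Net moment of the loads = 303.7 N·m counterclockwise.
The upward force F acts at a point 0.5 m from the left end, arm 1.3 m, giving F × 1.3 clockwise.
Setting net torque to zero: F × 1.3 = 303.7 → F = 303.7 / 1.3 = 234 N.

F ≈ 234 N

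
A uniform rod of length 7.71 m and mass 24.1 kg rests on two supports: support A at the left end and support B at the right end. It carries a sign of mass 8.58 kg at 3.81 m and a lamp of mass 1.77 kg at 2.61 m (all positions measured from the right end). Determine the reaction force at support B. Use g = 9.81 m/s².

About support A:
Beam weight: 24.1 × 9.81 = 236.4 N down at 3.855 m → arm 3.855 m, τ = 236.4 × 3.855 = 911.3 N·m clockwise.
Sign: 8.58 × 9.81 = 84.17 N down at 3.81 m → arm 3.9 m, τ = 84.17 × 3.9 = 328.3 N·m clockwise.
Lamp: 1.77 × 9.81 = 17.36 N down at 2.61 m → arm 5.1 m, τ = 17.36 × 5.1 = 88.54 N·m clockwise.
Net load moment about support A = 1328 N·m clockwise.
Reaction R at support B is upward at 0 m, arm 7.71 m → moment R × 7.71 counterclockwise.
Στ = 0 ⇒ R × 7.71 = 1328 ⇒ R = 172 N.

R_B ≈ 172 N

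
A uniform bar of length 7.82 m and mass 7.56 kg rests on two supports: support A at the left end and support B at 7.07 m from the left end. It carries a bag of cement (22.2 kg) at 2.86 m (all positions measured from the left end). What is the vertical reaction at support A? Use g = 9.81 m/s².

R_A ≈ 163 N

Choose support B as the axis so its reaction then has zero moment arm.
Beam weight: 7.56 × 9.81 = 74.16 N down at 3.91 m → arm 3.16 m, τ = 74.16 × 3.16 = 234.3 N·m counterclockwise.
Bag of cement: 22.2 × 9.81 = 217.8 N down at 2.86 m → arm 4.21 m, τ = 217.8 × 4.21 = 916.9 N·m counterclockwise.
Net load moment about support B = 1151 N·m counterclockwise.
Reaction R at support A is upward at 0 m, arm 7.07 m → moment R × 7.07 clockwise.
Setting net torque to zero: R × 7.07 = 1151 → R = 163 N.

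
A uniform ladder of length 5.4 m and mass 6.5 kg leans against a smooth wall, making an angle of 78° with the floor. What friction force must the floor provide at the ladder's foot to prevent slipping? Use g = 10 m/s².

Take moments about the foot of the ladder.
Ladder weight 6.5×10 = 65 N acts at 2.7 m along the ladder; its horizontal arm is 2.7·cos78° = 0.5614 m → τ = 36.49 N·m clockwise.
Wall normal N acts horizontally at the top; its moment arm is the height L sinθ = 5.4·sin78° = 5.282 m, counterclockwise.
Στ = 0 ⇒ N × 5.282 = 36.49 ⇒ N = 6.91 N.
ΣFx = 0: friction at the foot balances the wall's push, so f = N_wall = 6.91 N.

f ≈ 6.91 N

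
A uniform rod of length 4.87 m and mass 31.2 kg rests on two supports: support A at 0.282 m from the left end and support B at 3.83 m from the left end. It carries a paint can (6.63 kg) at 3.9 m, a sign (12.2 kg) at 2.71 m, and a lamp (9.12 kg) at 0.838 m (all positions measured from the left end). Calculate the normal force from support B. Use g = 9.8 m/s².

About support A:
Beam weight: 31.2 × 9.8 = 305.8 N down at 2.435 m → arm 2.153 m, τ = 305.8 × 2.153 = 658.4 N·m clockwise.
Paint can: 6.63 × 9.8 = 64.97 N down at 3.9 m → arm 3.618 m, τ = 64.97 × 3.618 = 235.1 N·m clockwise.
Sign: 12.2 × 9.8 = 119.6 N down at 2.71 m → arm 2.428 m, τ = 119.6 × 2.428 = 290.4 N·m clockwise.
Lamp: 9.12 × 9.8 = 89.38 N down at 0.838 m → arm 0.556 m, τ = 89.38 × 0.556 = 49.7 N·m clockwise.
Net load moment about support A = 1234 N·m clockwise.
Reaction R at support B is upward at 3.83 m, arm 3.548 m → moment R × 3.548 counterclockwise.
Setting net torque to zero: R × 3.548 = 1234 → R = 348 N.

R_B ≈ 348 N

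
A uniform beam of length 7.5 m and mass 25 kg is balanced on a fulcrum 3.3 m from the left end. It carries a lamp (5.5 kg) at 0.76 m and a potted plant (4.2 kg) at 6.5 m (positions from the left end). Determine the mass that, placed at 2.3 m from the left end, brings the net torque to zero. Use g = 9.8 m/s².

Taking torques about the fulcrum (at 3.3 m from the left end):
Beam weight: 25 × 9.8 = 245 N down at 3.75 m → arm 0.45 m, τ = 245 × 0.45 = 110.2 N·m clockwise.
Lamp: 5.5 × 9.8 = 53.9 N down at 0.76 m → arm 2.54 m, τ = 53.9 × 2.54 = 136.9 N·m counterclockwise.
Potted plant: 4.2 × 9.8 = 41.16 N down at 6.5 m → arm 3.2 m, τ = 41.16 × 3.2 = 131.7 N·m clockwise.
Net moment of known loads = 105 N·m clockwise.
An unknown mass m at 2.3 m has arm 1 m; its moment is m·g·1 counterclockwise.
Setting net torque to zero: m × 9.8 × 1 = 105 → m = 105 / (9.8 × 1) = 10.7 kg.

m ≈ 10.7 kg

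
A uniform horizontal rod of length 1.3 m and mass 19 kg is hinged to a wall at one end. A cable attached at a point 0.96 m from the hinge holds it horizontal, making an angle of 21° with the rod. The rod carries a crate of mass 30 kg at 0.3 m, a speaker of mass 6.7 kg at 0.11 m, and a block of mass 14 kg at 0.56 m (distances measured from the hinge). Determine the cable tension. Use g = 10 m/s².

Taking torques about the hinge:
Beam weight: 19 × 10 = 190 N down at 0.65 m → arm 0.65 m, τ = 190 × 0.65 = 123.5 N·m clockwise.
Crate: 30 × 10 = 300 N down at 0.3 m → arm 0.3 m, τ = 300 × 0.3 = 90 N·m clockwise.
Speaker: 6.7 × 10 = 67 N down at 0.11 m → arm 0.11 m, τ = 67 × 0.11 = 7.37 N·m clockwise.
Block: 14 × 10 = 140 N down at 0.56 m → arm 0.56 m, τ = 140 × 0.56 = 78.4 N·m clockwise.
Total clockwise load moment = 299.3 N·m.
The cable tension T acts at 0.96 m; only its component perpendicular to the rod, T sinθ, produces torque. sin 21° = 0.3584.
For rotational equilibrium, T × 0.96 × 0.3584 = 299.3, so T = 299.3 / 0.3441 = 870 N.

T ≈ 870 N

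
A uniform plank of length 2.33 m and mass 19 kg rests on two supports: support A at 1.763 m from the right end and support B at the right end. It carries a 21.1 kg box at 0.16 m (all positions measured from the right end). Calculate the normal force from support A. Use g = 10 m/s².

Sum moments about support B (its reaction then has zero moment arm).
Beam weight: 19 × 10 = 190 N down at 1.165 m → arm 1.165 m, τ = 190 × 1.165 = 221.3 N·m counterclockwise.
Box: 21.1 × 10 = 211 N down at 0.16 m → arm 0.16 m, τ = 211 × 0.16 = 33.76 N·m counterclockwise.
Net load moment about support B = 255.1 N·m counterclockwise.
Reaction R at support A is upward at 1.763 m, arm 1.763 m → moment R × 1.763 clockwise.
Στ = 0 ⇒ R × 1.763 = 255.1 ⇒ R = 145 N.

R_A ≈ 145 N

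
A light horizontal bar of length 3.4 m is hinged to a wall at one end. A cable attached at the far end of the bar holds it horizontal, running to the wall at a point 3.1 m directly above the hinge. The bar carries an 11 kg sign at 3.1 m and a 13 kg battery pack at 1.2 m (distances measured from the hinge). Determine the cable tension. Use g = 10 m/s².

Take moments about the hinge.
Sign: 11 × 10 = 110 N down at 3.1 m → arm 3.1 m, τ = 110 × 3.1 = 341 N·m clockwise.
Battery pack: 13 × 10 = 130 N down at 1.2 m → arm 1.2 m, τ = 130 × 1.2 = 156 N·m clockwise.
Total clockwise load moment = 497 N·m.
The cable tension T acts at 3.4 m; only its component perpendicular to the bar, T sinθ, produces torque. sinθ = h/√(h²+d²) = 3.1/√(3.1²+3.4²) = 0.6738.
Balancing moments: T × 3.4 × 0.6738 = 497, giving T = 497 / 2.291 = 217 N.

T ≈ 217 N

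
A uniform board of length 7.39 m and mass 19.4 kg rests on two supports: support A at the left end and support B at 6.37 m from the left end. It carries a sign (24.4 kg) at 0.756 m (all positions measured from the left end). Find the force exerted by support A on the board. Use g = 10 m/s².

R_A ≈ 297 N

Take moments about support B.
Beam weight: 19.4 × 10 = 194 N down at 3.695 m → arm 2.675 m, τ = 194 × 2.675 = 518.9 N·m counterclockwise.
Sign: 24.4 × 10 = 244 N down at 0.756 m → arm 5.614 m, τ = 244 × 5.614 = 1370 N·m counterclockwise.
Net load moment about support B = 1889 N·m counterclockwise.
Reaction R at support A is upward at 0 m, arm 6.37 m → moment R × 6.37 clockwise.
Balancing moments: R × 6.37 = 1889, giving R = 297 N.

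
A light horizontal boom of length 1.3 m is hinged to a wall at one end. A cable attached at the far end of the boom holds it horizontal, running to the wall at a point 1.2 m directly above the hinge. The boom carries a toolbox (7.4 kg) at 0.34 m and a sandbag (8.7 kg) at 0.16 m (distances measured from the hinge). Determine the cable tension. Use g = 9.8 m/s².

Take moments about the hinge.
Toolbox: 7.4 × 9.8 = 72.52 N down at 0.34 m → arm 0.34 m, τ = 72.52 × 0.34 = 24.66 N·m clockwise.
Sandbag: 8.7 × 9.8 = 85.26 N down at 0.16 m → arm 0.16 m, τ = 85.26 × 0.16 = 13.64 N·m clockwise.
Total clockwise load moment = 38.3 N·m.
The cable tension T acts at 1.3 m; only its component perpendicular to the boom, T sinθ, produces torque. sinθ = h/√(h²+d²) = 1.2/√(1.2²+1.3²) = 0.6783.
Setting net torque to zero: T × 1.3 × 0.6783 = 38.3 → T = 38.3 / 0.8818 = 43.4 N.

T ≈ 43.4 N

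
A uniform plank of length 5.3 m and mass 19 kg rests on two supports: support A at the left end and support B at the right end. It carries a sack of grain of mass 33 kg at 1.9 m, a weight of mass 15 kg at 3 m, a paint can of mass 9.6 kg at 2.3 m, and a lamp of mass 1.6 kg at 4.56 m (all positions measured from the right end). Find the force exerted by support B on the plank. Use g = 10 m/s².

R_B ≈ 428 N

Sum moments about support A (its reaction then has zero moment arm).
Beam weight: 19 × 10 = 190 N down at 2.65 m → arm 2.65 m, τ = 190 × 2.65 = 503.5 N·m clockwise.
Sack of grain: 33 × 10 = 330 N down at 1.9 m → arm 3.4 m, τ = 330 × 3.4 = 1122 N·m clockwise.
Weight: 15 × 10 = 150 N down at 3 m → arm 2.3 m, τ = 150 × 2.3 = 345 N·m clockwise.
Paint can: 9.6 × 10 = 96 N down at 2.3 m → arm 3 m, τ = 96 × 3 = 288 N·m clockwise.
Lamp: 1.6 × 10 = 16 N down at 4.56 m → arm 0.74 m, τ = 16 × 0.74 = 11.84 N·m clockwise.
Net load moment about support A = 2270 N·m clockwise.
Reaction R at support B is upward at 0 m, arm 5.3 m → moment R × 5.3 counterclockwise.
Balancing moments: R × 5.3 = 2270, giving R = 428 N.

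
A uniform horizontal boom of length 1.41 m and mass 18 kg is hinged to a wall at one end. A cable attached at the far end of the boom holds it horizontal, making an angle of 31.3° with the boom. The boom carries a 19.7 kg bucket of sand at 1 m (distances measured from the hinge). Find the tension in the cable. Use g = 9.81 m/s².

Choose the hinge as the axis so the unknown hinge reaction has zero arm there.
Beam weight: 18 × 9.81 = 176.6 N down at 0.705 m → arm 0.705 m, τ = 176.6 × 0.705 = 124.5 N·m clockwise.
Bucket of sand: 19.7 × 9.81 = 193.3 N down at 1 m → arm 1 m, τ = 193.3 × 1 = 193.3 N·m clockwise.
Total clockwise load moment = 317.8 N·m.
The cable tension T acts at 1.41 m; only its component perpendicular to the boom, T sinθ, produces torque. sin 31.3° = 0.5195.
Στ = 0 ⇒ T × 1.41 × 0.5195 = 317.8 ⇒ T = 317.8 / 0.7325 = 434 N.

T ≈ 434 N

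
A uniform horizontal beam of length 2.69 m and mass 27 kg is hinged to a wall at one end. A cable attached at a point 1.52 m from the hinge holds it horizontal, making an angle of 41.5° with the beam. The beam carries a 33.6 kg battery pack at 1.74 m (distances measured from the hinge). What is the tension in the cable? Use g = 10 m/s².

T ≈ 941 N

Choose the hinge as the axis so the unknown hinge reaction has zero arm there.
Beam weight: 27 × 10 = 270 N down at 1.345 m → arm 1.345 m, τ = 270 × 1.345 = 363.1 N·m clockwise.
Battery pack: 33.6 × 10 = 336 N down at 1.74 m → arm 1.74 m, τ = 336 × 1.74 = 584.6 N·m clockwise.
Total clockwise load moment = 947.7 N·m.
The cable tension T acts at 1.52 m; only its component perpendicular to the beam, T sinθ, produces torque. sin 41.5° = 0.6626.
Balancing moments: T × 1.52 × 0.6626 = 947.7, giving T = 947.7 / 1.007 = 941 N.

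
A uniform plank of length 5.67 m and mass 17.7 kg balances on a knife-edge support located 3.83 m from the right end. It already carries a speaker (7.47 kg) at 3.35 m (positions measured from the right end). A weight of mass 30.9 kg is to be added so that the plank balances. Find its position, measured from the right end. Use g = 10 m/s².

Sum moments about the knife-edge support (at 3.83 m from the right end) (the support reaction has zero arm there).
Beam weight: 17.7 × 10 = 177 N down at 2.835 m → arm 0.995 m, τ = 177 × 0.995 = 176.1 N·m clockwise.
Speaker: 7.47 × 10 = 74.7 N down at 3.35 m → arm 0.48 m, τ = 74.7 × 0.48 = 35.86 N·m clockwise.
Net moment of existing loads = 212 N·m clockwise.
The weight weighs 30.9 × 10 = 309 N and must supply an equal counterclockwise moment, so its lever arm about the knife-edge support is 212 / 309 = 0.686 m.
That puts it at 3.83 + 0.686 = 4.52 m from the right end.

x ≈ 4.52 m from the right end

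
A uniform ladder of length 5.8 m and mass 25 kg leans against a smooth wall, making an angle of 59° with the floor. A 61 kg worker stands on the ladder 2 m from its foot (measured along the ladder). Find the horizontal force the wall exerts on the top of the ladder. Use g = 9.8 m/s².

Taking torques about the foot of the ladder:
Ladder weight 25×9.8 = 245 N acts at 2.9 m along the ladder; its horizontal arm is 2.9·cos59° = 1.494 m → τ = 366 N·m clockwise.
Worker: 61×9.8 = 597.8 N at 2 m → arm 1.03 m → τ = 615.7 N·m clockwise.
Wall normal N acts horizontally at the top; its moment arm is the height L sinθ = 5.8·sin59° = 4.972 m, counterclockwise.
For rotational equilibrium, N × 4.972 = 981.7, so N = 197 N.

N_wall ≈ 197 N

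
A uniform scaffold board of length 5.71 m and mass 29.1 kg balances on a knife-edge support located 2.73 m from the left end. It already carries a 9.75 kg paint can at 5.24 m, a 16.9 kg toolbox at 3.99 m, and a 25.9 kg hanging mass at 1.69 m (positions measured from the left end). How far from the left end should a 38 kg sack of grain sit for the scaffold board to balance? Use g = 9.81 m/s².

Taking torques about the knife-edge support (at 2.73 m from the left end):
Beam weight: 29.1 × 9.81 = 285.5 N down at 2.855 m → arm 0.125 m, τ = 285.5 × 0.125 = 35.69 N·m clockwise.
Paint can: 9.75 × 9.81 = 95.65 N down at 5.24 m → arm 2.51 m, τ = 95.65 × 2.51 = 240.1 N·m clockwise.
Toolbox: 16.9 × 9.81 = 165.8 N down at 3.99 m → arm 1.26 m, τ = 165.8 × 1.26 = 208.9 N·m clockwise.
Hanging mass: 25.9 × 9.81 = 254.1 N down at 1.69 m → arm 1.04 m, τ = 254.1 × 1.04 = 264.3 N·m counterclockwise.
Net moment of existing loads = 220.4 N·m clockwise.
The sack of grain weighs 38 × 9.81 = 372.8 N and must supply an equal counterclockwise moment, so its lever arm about the knife-edge support is 220.4 / 372.8 = 0.591 m.
That puts it at 2.73 − 0.591 = 2.14 m from the left end.

x ≈ 2.14 m from the left end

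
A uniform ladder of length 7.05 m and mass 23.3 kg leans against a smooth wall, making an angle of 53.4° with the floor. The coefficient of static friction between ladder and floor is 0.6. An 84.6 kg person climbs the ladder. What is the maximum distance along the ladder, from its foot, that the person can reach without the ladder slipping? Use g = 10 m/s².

d ≈ 6.29 m

Take moments about the foot of the ladder.
Ladder weight 23.3×10 = 233 N acts at 3.525 m along the ladder; its horizontal arm is 3.525·cos53.4° = 2.102 m → τ = 489.8 N·m clockwise.
Person weight 84.6×10 = 846 N at distance d → arm d·cos53.4° → τ = 846·d·0.5962 clockwise.
Wall normal N at the top has arm L sinθ = 5.66 m counterclockwise, so Στ = 0 gives N·5.66 = 489.8 + 504.4·d.
ΣFy = 0 ⇒ N_floor = 1079 N, so the maximum friction is μ_s·N_floor = 0.6×1079 = 647.4 N. ΣFx = 0 ⇒ N_wall = f, so at the slipping point N = 647.4 N.
Substituting: 647.4×5.66 = 489.8 + 504.4·d ⇒ d = (3664 − 489.8) / 504.4 = 6.29 m.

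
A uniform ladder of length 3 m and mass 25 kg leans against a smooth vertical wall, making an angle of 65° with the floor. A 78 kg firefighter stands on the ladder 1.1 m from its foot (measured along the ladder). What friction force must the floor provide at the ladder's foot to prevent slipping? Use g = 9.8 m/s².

f ≈ 188 N

Take moments about the foot of the ladder.
Ladder weight 25×9.8 = 245 N acts at 1.5 m along the ladder; its horizontal arm is 1.5·cos65° = 0.6339 m → τ = 155.3 N·m clockwise.
Firefighter: 78×9.8 = 764.4 N at 1.1 m → arm 0.4649 m → τ = 355.4 N·m clockwise.
Wall normal N acts horizontally at the top; its moment arm is the height L sinθ = 3·sin65° = 2.719 m, counterclockwise.
Setting net torque to zero: N × 2.719 = 510.7 → N = 188 N.
ΣFx = 0: friction at the foot balances the wall's push, so f = N_wall = 188 N.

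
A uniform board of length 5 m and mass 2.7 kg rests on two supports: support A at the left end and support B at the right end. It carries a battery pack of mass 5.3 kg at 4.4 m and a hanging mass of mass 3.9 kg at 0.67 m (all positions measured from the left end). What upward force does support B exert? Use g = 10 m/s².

R_B ≈ 65.4 N

About support A:
Beam weight: 2.7 × 10 = 27 N down at 2.5 m → arm 2.5 m, τ = 27 × 2.5 = 67.5 N·m clockwise.
Battery pack: 5.3 × 10 = 53 N down at 4.4 m → arm 4.4 m, τ = 53 × 4.4 = 233.2 N·m clockwise.
Hanging mass: 3.9 × 10 = 39 N down at 0.67 m → arm 0.67 m, τ = 39 × 0.67 = 26.13 N·m clockwise.
Net load moment about support A = 326.8 N·m clockwise.
Reaction R at support B is upward at 5 m, arm 5 m → moment R × 5 counterclockwise.
For rotational equilibrium, R × 5 = 326.8, so R = 65.4 N.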